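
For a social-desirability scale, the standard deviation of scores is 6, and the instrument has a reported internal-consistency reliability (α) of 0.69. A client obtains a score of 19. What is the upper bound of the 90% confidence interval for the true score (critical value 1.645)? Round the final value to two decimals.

24.50

SEM = 6.0000·√(1 − 0.6900) ≈ 3.3407
Half-width = 1.645·3.3407 ≈ 5.4954
Upper limit = 19 + 5.4954 ≈ 24.4954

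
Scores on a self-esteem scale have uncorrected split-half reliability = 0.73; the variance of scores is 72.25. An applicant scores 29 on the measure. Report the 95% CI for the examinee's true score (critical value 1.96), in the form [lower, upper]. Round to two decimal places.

[22.42, 35.58]

σ = 72.25^(1/2) = 8.500
Full-length reliability (Spearman-Brown) = 2(0.73)/(1+0.73) ≈ 0.844
SEM = 8.500*√(1 − 0.844) ≈ 3.358
Margin = 1.96 * 3.358 ≈ 6.582
Interval: (22.418, 35.582)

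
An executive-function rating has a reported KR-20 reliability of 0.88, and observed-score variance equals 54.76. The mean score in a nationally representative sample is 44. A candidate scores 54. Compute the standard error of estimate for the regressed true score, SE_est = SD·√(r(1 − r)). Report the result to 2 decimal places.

SD = √54.76 ≃ 7.4000
SE_est = SD * √(r(1 − r)) = 7.4000 * √0.1056 ≃ 7.4000 * 0.3250 ≃ 2.4047

2.40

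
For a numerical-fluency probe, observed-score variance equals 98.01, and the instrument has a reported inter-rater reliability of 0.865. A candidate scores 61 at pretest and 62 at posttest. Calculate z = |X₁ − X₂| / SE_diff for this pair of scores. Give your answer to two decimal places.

σ = 98.01^(1/2) = 9.900
SEM = 9.900×√(1 − 0.865) ≈ 3.637
SE_diff = √2 × SEM ≈ 5.144
z = |61 − 62| / 5.144 = 1 / 5.144 ≈ 0.194

0.19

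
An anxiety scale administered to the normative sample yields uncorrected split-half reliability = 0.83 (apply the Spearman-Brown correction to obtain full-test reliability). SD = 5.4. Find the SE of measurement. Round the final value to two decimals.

r_full = 2·0.83 / (1 + 0.83) ≈ 0.9071
SEM = 5.4000×√(1 − 0.9071) ≈ 1.6459

1.65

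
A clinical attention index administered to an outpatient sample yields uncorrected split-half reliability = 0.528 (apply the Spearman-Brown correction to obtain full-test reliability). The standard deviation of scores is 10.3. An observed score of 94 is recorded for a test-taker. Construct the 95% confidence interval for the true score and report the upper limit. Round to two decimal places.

r_full = 2·0.528 / (1 + 0.528) ≈ 0.6911
SEM = 10.3000 · √(1 − 0.6911) = 10.3000 · √0.3089 ≈ 10.3000 · 0.5558 ≈ 5.7246
Half-width = 1.96·5.7246 ≈ 11.2203
Upper bound: 94 + 11.2203 = 105.2203

105.22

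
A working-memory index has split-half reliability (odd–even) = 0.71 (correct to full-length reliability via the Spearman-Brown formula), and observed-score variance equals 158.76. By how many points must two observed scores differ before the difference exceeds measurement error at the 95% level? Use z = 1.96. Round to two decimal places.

SD = √158.76 ≈ 12.600
r_full = 2·0.71 / (1 + 0.71) ≈ 0.830
SEM = 12.600·√(1 − 0.830) ≈ 5.189
Standard error of the difference = 5.189·√2 ≈ 7.338
Minimum reliable difference = 1.96 · SE_diff ≈ 1.96 · 7.338 ≈ 14.383

14.38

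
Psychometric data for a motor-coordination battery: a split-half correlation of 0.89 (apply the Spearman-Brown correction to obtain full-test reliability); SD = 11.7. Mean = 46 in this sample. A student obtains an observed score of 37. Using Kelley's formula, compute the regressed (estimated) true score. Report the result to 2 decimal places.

Full-length reliability (Spearman-Brown) = 2(0.89)/(1+0.89) ≈ 0.9418
T̂ = r·X + (1 − r)·M = 0.9418·37 + 0.0582·46 = 34.8466 + 2.6772 ≈ 37.5238

37.52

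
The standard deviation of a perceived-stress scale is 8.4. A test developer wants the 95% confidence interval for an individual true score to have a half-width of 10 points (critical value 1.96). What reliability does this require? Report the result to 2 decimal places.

Required SEM = 10 / 1.96 ≃ 5.102
r = 1 − (SEM / SD)² = 1 − (5.102 / 8.4)² ≃ 1 − 0.369 ≃ 0.631

0.63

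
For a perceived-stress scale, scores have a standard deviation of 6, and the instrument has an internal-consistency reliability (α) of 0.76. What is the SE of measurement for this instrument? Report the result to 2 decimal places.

The standard error of measurement is 6.0000*√(1 − 0.7600) ≈ 6.0000*0.4899 ≈ 2.9394.

2.94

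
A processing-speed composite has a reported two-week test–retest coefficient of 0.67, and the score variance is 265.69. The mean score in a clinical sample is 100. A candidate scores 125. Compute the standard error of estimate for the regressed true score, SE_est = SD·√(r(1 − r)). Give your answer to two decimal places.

7.66

SD = √265.69 = 16.300
SE_est = SD * √(r(1 − r)) = 16.300 * √0.221 ≃ 16.300 * 0.470 ≃ 7.664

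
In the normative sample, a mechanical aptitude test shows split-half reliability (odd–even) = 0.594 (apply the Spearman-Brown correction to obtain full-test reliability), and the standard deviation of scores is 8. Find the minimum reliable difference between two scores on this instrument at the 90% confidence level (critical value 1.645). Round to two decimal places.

9.39

Full-length reliability (Spearman-Brown) = 2(0.594)/(1+0.594) ≈ 0.7453
The standard error of measurement is 8.0000×√(1 − 0.7453) ≈ 8.0000×0.5047 ≈ 4.0375.
Standard error of the difference = 4.0375·√2 ≈ 5.7098
Minimum reliable difference = 1.645 × SE_diff ≈ 1.645 × 5.7098 ≈ 9.3927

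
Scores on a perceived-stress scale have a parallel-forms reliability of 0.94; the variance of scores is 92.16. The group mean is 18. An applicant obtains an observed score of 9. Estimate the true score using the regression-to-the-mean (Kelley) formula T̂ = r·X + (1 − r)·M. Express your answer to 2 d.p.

T̂ = 0.94000(9) + 0.06000(18) ≈ 9.54000

9.54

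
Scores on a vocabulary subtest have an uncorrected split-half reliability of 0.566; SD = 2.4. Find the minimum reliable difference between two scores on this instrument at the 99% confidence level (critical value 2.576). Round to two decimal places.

4.60

r_full = 2·0.566 / (1 + 0.566) ≈ 0.72286
The standard error of measurement is 2.40000·√(1 − 0.72286) ≈ 2.40000·0.52644 ≈ 1.26346.
SE_diff = √2 · SEM ≈ 1.78680
Smallest detectable difference = 2.576·1.78680 ≈ 4.60279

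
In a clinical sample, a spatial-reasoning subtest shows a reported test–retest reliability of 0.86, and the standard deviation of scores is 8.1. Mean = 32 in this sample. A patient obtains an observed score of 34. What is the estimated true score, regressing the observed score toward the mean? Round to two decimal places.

Estimated true score = 0.860*34 + (1 − 0.860)*32 ≈ 33.720

33.72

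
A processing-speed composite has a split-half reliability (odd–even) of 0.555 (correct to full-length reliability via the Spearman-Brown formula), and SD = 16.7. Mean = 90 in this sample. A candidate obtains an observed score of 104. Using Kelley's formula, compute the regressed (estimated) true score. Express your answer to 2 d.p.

99.99

Full-length reliability (Spearman-Brown) = 2(0.555)/(1+0.555) ≈ 0.7138
Estimated true score = 0.7138*104 + (1 − 0.7138)*90 ≈ 99.9936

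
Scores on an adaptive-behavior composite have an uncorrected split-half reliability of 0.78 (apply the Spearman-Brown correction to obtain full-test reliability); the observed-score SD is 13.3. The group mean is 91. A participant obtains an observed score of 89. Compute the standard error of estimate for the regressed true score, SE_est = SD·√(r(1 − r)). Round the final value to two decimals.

Full-length reliability (Spearman-Brown) = 2(0.78)/(1+0.78) ≃ 0.87640
SE_est = SD × √(r(1 − r)) = 13.30000 × √0.10832 ≃ 13.30000 × 0.32912 ≃ 4.37729

4.38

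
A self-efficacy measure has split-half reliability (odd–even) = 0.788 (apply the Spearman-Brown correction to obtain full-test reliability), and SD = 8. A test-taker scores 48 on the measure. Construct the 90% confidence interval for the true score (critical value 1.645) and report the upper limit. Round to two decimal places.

Full-length reliability (Spearman-Brown) = 2(0.788)/(1+0.788) ≈ 0.8814
The standard error of measurement is 8.0000×√(1 − 0.8814) ≈ 8.0000×0.3443 ≈ 2.7547.
1.645 × SEM ≈ 4.5315
Upper bound: 48 + 4.5315 = 52.5315

52.53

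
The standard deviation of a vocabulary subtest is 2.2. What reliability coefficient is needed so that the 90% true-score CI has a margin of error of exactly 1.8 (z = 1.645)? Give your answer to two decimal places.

0.75

Required SEM = 1.8 / 1.645 ≈ 1.0942
r = 1 − (SEM / SD)² = 1 − (1.0942 / 2.2)² ≈ 1 − 0.2474 ≈ 0.7526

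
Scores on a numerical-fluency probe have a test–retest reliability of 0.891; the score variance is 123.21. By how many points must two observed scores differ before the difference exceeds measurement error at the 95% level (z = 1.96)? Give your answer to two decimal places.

10.16

SD = √123.21 ≃ 11.100
SEM = 11.100 × √(1 − 0.891) = 11.100 × √0.109 ≃ 11.100 × 0.330 ≃ 3.665
SE_diff = SEM × √2 ≃ 3.665 × 1.414 ≃ 5.183
Smallest detectable difference = 1.96×5.183 ≃ 10.158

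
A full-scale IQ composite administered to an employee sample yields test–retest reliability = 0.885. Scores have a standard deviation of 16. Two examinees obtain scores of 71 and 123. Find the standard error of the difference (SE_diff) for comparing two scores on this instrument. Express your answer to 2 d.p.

SEM = 16.000 × √(1 − 0.885) = 16.000 × √0.115 ≈ 16.000 × 0.339 ≈ 5.426
Standard error of the difference = 5.426·√2 ≈ 7.673

7.67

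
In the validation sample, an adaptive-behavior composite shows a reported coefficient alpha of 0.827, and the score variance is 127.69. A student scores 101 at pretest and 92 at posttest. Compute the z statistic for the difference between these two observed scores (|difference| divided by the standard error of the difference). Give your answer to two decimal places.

1.35

σ = 127.69^(1/2) = 11.300
The standard error of measurement is 11.300×√(1 − 0.827) ≃ 11.300×0.416 ≃ 4.700.
Standard error of the difference = 4.700·√2 ≃ 6.647
z = |101 − 92| / 6.647 = 9 / 6.647 ≃ 1.354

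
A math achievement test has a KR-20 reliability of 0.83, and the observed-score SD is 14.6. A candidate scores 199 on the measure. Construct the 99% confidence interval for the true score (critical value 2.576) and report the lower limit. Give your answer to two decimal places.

SEM = 14.6000·√(1 − 0.8300) ≈ 6.0197
Margin = 2.576 · 6.0197 ≈ 15.5068
Lower limit = 199 − 15.5068 ≈ 183.4932

183.49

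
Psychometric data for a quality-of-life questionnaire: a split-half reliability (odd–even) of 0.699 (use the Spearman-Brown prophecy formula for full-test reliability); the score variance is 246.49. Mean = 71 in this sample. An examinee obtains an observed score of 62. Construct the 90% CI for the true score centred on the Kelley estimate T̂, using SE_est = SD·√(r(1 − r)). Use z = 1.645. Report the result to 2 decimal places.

σ = 246.49^(1/2) = 15.70000
Spearman-Brown: r = 2(0.699) / (1 + 0.699) = 1.39800 / 1.69900 ≈ 0.82284
Estimated true score = 0.82284×62 + (1 − 0.82284)×71 ≈ 63.59447
SE_est = 15.70000×√(0.82284×0.17716) ≈ 5.99436
CI = 63.59447 ± 1.645 × 5.99436 → [53.73374, 73.45520]

[53.73, 73.46]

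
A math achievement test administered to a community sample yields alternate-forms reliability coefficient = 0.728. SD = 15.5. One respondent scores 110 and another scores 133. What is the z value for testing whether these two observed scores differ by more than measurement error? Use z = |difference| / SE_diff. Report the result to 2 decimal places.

SEM = 15.500·√(1 − 0.728) ≃ 8.084
SE_diff = √2 · SEM ≃ 11.432
z = |110 − 133| / 11.432 = 23 / 11.432 ≃ 2.012

2.01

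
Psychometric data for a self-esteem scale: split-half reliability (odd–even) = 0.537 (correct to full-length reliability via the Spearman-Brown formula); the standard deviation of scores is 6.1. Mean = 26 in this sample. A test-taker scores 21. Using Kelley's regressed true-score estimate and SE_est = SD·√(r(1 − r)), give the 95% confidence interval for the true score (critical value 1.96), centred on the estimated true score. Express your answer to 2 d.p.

Spearman-Brown: r = 2(0.537) / (1 + 0.537) = 1.07400 / 1.53700 ≈ 0.69876
Estimated true score = 0.69876·21 + (1 − 0.69876)·26 ≈ 22.50618
SE_est = SD · √(r(1 − r)) = 6.10000 · √0.21049 ≈ 6.10000 · 0.45880 ≈ 2.79865
95% CI: 22.50618 ± 5.48535 ≈ (17.02083, 27.99154)

[17.02, 27.99]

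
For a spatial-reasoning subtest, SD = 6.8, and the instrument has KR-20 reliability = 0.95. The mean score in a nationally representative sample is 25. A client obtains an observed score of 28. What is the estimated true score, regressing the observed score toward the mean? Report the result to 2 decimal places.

T̂ = r·X + (1 − r)·M = 0.9500×28 + 0.0500×25 = 26.6000 + 1.2500 ≃ 27.8500

27.85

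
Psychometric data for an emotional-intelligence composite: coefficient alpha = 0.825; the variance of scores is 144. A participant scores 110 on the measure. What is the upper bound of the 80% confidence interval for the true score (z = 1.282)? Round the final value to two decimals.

σ = 144^(1/2) = 12.000
SEM = 12.000 · √(1 − 0.825) = 12.000 · √0.175 ≃ 12.000 · 0.418 ≃ 5.020
Half-width = 1.282·5.020 ≃ 6.436
Upper bound: 110 + 6.436 = 116.436

116.44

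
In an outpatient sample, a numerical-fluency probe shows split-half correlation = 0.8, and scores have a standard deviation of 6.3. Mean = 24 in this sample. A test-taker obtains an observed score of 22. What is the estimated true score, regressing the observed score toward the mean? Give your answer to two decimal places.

Full-length reliability (Spearman-Brown) = 2(0.8)/(1+0.8) ≃ 0.8889
Estimated true score = 0.8889·22 + (1 − 0.8889)·24 ≃ 22.2222

22.22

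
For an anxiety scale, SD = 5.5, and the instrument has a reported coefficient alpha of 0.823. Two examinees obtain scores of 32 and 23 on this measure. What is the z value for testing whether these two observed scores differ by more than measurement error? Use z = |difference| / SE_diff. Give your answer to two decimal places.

2.75

SEM = 5.50000 * √(1 − 0.82300) = 5.50000 * √0.17700 ≈ 5.50000 * 0.42071 ≈ 2.31393
Standard error of the difference = 2.31393·√2 ≈ 3.27238
z = |32 − 23| / 3.27238 = 9 / 3.27238 ≈ 2.75029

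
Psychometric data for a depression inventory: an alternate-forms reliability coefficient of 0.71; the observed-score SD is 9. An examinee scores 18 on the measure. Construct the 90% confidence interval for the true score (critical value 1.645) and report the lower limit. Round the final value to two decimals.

10.03

SEM = 9.00000×√(1 − 0.71000) ≈ 4.84665
1.645 × SEM ≈ 7.97274
Lower bound: 18 − 7.97274 = 10.02726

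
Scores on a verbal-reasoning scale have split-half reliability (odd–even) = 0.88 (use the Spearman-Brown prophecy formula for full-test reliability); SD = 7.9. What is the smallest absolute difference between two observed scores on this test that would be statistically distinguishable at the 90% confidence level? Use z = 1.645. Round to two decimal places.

Spearman-Brown: r = 2(0.88) / (1 + 0.88) = 1.760 / 1.880 ≈ 0.936
SEM = 7.900*√(1 − 0.936) ≈ 1.996
Standard error of the difference = 1.996·√2 ≈ 2.823
Minimum reliable difference = 1.645 * SE_diff ≈ 1.645 * 2.823 ≈ 4.643

4.64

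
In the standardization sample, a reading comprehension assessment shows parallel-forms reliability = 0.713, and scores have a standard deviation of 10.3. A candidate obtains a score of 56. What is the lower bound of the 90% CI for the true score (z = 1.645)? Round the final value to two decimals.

SEM = 10.300*√(1 − 0.713) ≃ 5.518
Margin = 1.645 * 5.518 ≃ 9.077
Lower limit = 56 − 9.077 ≃ 46.923

46.92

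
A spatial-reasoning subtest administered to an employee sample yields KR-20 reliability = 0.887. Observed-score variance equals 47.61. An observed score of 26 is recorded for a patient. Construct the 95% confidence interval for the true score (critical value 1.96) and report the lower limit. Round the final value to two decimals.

σ = 47.61^(1/2) = 6.9000
SEM = 6.9000 × √(1 − 0.8870) = 6.9000 × √0.1130 ≈ 6.9000 × 0.3362 ≈ 2.3195
Half-width = 1.96×2.3195 ≈ 4.5462
Lower bound: 26 − 4.5462 = 21.4538

21.45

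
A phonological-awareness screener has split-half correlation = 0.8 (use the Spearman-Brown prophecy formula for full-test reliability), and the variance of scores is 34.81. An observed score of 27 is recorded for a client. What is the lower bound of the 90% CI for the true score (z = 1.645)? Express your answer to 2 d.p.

23.76

SD = √34.81 ≈ 5.9000
Spearman-Brown: r = 2(0.8) / (1 + 0.8) = 1.6000 / 1.8000 ≈ 0.8889
SEM = 5.9000·√(1 − 0.8889) ≈ 1.9667
1.645 · SEM ≈ 3.2352
Lower limit = 27 − 3.2352 ≈ 23.7648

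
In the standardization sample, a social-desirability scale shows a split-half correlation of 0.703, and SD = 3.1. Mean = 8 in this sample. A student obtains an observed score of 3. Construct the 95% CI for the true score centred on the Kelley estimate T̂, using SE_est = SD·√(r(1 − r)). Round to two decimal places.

[1.57, 6.18]

Spearman-Brown: r = 2(0.703) / (1 + 0.703) = 1.406 / 1.703 ≈ 0.826
T̂ = r·X + (1 − r)·M = 0.826·3 + 0.174·8 ≈ 2.477 + 1.395 ≈ 3.872
SE_est = SD · √(r(1 − r)) = 3.100 · √0.144 ≈ 3.100 · 0.379 ≈ 1.176
CI = 3.872 ± 1.96 · 1.176 → [1.566, 6.178]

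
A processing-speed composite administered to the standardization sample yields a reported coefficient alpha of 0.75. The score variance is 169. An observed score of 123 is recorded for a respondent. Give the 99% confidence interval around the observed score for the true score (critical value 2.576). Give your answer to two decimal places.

[106.26, 139.74]

SD = √169 = 13.0000
SEM = 13.0000 · √(1 − 0.7500) = 13.0000 · √0.2500 ≃ 13.0000 · 0.5000 ≃ 6.5000
Margin = 2.576 · 6.5000 ≃ 16.7440
Interval: (106.2560, 139.7440)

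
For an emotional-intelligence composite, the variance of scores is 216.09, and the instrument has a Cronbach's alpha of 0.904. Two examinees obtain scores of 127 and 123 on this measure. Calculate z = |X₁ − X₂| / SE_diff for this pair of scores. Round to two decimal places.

SD = √216.09 = 14.700
SEM = 14.700×√(1 − 0.904) ≈ 4.555
Standard error of the difference = 4.555·√2 ≈ 6.441
z = |127 − 123| / 6.441 = 4 / 6.441 ≈ 0.621

0.62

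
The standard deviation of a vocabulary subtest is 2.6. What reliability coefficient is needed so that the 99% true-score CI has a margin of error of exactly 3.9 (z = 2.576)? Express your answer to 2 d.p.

Required SEM = 3.9 / 2.576 ≃ 1.51398
r = 1 − (1.51398/2.6)² ≃ 1 − 0.33907 ≃ 0.66093

0.66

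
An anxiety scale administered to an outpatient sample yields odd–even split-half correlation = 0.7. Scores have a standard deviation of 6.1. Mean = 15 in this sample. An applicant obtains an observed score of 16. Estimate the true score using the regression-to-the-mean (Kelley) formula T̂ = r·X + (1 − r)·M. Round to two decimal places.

Spearman-Brown: r = 2(0.7) / (1 + 0.7) = 1.4000 / 1.7000 ≈ 0.8235
Estimated true score = 0.8235*16 + (1 − 0.8235)*15 ≈ 15.8235

15.82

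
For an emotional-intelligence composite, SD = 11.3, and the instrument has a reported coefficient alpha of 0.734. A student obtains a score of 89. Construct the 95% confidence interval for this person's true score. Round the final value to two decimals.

The standard error of measurement is 11.30000·√(1 − 0.73400) ≈ 11.30000·0.51575 ≈ 5.82800.
Margin = 1.96 · 5.82800 ≈ 11.42287
Interval: (77.57713, 100.42287)

[77.58, 100.42]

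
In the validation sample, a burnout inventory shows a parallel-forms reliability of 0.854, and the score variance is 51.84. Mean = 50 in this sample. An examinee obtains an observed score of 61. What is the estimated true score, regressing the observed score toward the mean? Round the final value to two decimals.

59.39

T̂ = 0.854(61) + 0.146(50) ≈ 59.394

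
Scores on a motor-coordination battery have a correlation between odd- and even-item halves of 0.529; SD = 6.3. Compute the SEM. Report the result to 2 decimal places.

Spearman-Brown: r = 2(0.529) / (1 + 0.529) = 1.058 / 1.529 ≈ 0.692
The standard error of measurement is 6.300*√(1 − 0.692) ≈ 6.300*0.555 ≈ 3.497.

3.50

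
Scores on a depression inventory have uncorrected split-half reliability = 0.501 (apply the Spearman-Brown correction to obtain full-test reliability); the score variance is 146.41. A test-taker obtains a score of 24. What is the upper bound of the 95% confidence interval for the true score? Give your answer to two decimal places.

37.67

SD = √146.41 = 12.100
Full-length reliability (Spearman-Brown) = 2(0.501)/(1+0.501) ≃ 0.668
The standard error of measurement is 12.100×√(1 − 0.668) ≃ 12.100×0.577 ≃ 6.977.
Margin = 1.96 × 6.977 ≃ 13.674
Upper bound: 24 + 13.674 = 37.674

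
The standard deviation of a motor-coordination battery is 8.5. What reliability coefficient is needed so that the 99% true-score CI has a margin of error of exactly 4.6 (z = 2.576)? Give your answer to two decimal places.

SEM needed = half-width / z = 4.6/2.576 ≈ 1.7857
Required reliability = 1 − (SEM/SD)² = 1 − 0.0441 ≈ 0.9559

0.96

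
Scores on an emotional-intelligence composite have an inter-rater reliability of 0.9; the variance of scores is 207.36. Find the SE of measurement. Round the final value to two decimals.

4.55

σ = 207.36^(1/2) = 14.400
SEM = 14.400*√(1 − 0.900) ≈ 4.554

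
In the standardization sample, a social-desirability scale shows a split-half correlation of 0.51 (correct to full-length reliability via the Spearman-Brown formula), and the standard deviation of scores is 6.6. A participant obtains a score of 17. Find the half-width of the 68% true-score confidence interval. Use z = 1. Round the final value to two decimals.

3.76

Full-length reliability (Spearman-Brown) = 2(0.51)/(1+0.51) ≈ 0.6755
SEM = 6.6000 * √(1 − 0.6755) = 6.6000 * √0.3245 ≈ 6.6000 * 0.5697 ≈ 3.7597
Margin = 1 * 3.7597 ≈ 3.7597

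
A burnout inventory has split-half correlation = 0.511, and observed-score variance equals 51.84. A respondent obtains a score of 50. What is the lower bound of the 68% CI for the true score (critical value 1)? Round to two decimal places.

σ = 51.84^(1/2) = 7.2000
Spearman-Brown: r = 2(0.511) / (1 + 0.511) = 1.0220 / 1.5110 ≃ 0.6764
SEM = 7.2000 · √(1 − 0.6764) = 7.2000 · √0.3236 ≃ 7.2000 · 0.5689 ≃ 4.0960
1 · SEM ≃ 4.0960
Lower bound: 50 − 4.0960 = 45.9040

45.90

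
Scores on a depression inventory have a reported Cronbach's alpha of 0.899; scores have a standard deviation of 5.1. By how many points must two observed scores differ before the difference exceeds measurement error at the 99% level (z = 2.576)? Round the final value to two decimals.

5.90

SEM = 5.1000·√(1 − 0.8990) ≈ 1.6208
Standard error of the difference = 1.6208·√2 ≈ 2.2922
Smallest detectable difference = 2.576·2.2922 ≈ 5.9046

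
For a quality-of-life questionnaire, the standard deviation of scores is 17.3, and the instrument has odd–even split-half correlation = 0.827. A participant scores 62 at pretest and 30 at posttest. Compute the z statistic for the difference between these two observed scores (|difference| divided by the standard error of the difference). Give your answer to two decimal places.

4.25

r_full = 2·0.827 / (1 + 0.827) ≈ 0.90531
SEM = 17.30000 × √(1 − 0.90531) = 17.30000 × √0.09469 ≈ 17.30000 × 0.30772 ≈ 5.32353
Standard error of the difference = 5.32353·√2 ≈ 7.52861
z = |62 − 30| / 7.52861 = 32 / 7.52861 ≈ 4.25045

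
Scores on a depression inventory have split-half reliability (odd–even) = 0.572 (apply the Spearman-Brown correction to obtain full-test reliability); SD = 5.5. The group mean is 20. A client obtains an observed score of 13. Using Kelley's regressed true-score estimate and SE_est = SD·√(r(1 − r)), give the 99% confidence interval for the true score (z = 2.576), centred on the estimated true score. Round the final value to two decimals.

[8.60, 21.21]

r_full = 2·0.572 / (1 + 0.572) ≈ 0.7277
T̂ = r·X + (1 − r)·M = 0.7277*13 + 0.2723*20 ≈ 9.4606 + 5.4453 ≈ 14.9059
SE_est = SD * √(r(1 − r)) = 5.5000 * √0.1981 ≈ 5.5000 * 0.4451 ≈ 2.4482
CI = 14.9059 ± 2.576 * 2.4482 → [8.5993, 21.2124]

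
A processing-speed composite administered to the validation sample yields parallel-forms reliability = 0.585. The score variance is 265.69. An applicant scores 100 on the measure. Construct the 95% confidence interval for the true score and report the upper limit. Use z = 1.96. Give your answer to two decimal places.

SD = √265.69 = 16.3000
The standard error of measurement is 16.3000*√(1 − 0.5850) ≈ 16.3000*0.6442 ≈ 10.5005.
Margin = 1.96 * 10.5005 ≈ 20.5811
Upper bound: 100 + 20.5811 = 120.5811

120.58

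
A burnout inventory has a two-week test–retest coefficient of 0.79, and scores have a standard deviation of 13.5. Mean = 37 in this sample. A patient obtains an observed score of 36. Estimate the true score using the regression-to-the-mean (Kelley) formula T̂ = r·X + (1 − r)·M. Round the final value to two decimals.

36.21

T̂ = r·X + (1 − r)·M = 0.7900·36 + 0.2100·37 = 28.4400 + 7.7700 ≈ 36.2100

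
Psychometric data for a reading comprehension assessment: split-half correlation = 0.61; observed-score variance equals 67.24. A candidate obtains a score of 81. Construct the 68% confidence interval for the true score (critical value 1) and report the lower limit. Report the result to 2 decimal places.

76.96

SD = √67.24 = 8.20000
r_full = 2·0.61 / (1 + 0.61) ≈ 0.75776
The standard error of measurement is 8.20000×√(1 − 0.75776) ≈ 8.20000×0.49217 ≈ 4.03583.
Margin = 1 × 4.03583 ≈ 4.03583
Lower limit = 81 − 4.03583 ≈ 76.96417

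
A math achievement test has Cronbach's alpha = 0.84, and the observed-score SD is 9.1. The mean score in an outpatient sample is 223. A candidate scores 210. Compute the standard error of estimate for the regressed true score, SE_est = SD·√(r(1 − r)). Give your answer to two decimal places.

3.34

SE_est = SD · √(r(1 − r)) = 9.10000 · √0.13440 ≈ 9.10000 · 0.36661 ≈ 3.33612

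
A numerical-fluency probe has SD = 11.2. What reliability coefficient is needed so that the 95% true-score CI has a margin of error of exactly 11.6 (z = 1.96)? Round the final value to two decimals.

0.72

Required SEM = 11.6 / 1.96 ≈ 5.91837
r = 1 − (SEM / SD)² = 1 − (5.91837 / 11.2)² ≈ 1 − 0.27923 ≈ 0.72077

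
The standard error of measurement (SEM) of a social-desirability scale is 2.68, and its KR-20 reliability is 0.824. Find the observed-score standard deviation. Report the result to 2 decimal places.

SD = 2.68 / √(1 − 0.824) ≃ 6.388

6.39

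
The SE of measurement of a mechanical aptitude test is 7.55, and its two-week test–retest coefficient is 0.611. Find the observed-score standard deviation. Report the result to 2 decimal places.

12.11

σ = SEM·(1 − r)^(−1/2) ≈ 7.55×1.60334 ≈ 12.10521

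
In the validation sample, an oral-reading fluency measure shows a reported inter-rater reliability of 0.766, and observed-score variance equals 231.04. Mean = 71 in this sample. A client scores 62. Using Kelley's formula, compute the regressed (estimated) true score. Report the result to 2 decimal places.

T̂ = 0.766(62) + 0.234(71) ≈ 64.106

64.11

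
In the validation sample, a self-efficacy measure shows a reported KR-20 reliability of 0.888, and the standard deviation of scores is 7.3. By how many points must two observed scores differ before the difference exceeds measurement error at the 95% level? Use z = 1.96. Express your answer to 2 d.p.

6.77

SEM = 7.3000×√(1 − 0.8880) ≈ 2.4430
Standard error of the difference = 2.4430·√2 ≈ 3.4550
Smallest detectable difference = 1.96×3.4550 ≈ 6.7718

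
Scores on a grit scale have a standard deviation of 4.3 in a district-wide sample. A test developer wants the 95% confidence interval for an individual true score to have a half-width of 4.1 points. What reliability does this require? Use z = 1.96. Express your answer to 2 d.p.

Required SEM = 4.1 / 1.96 ≈ 2.0918
Required reliability = 1 − (SEM/SD)² = 1 − 0.2367 ≈ 0.7633

0.76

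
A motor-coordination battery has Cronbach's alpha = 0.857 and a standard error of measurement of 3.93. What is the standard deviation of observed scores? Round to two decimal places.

10.39

SD = SEM / √(1 − r) = 3.93 / √0.143 ≈ 3.93 / 0.378 ≈ 10.393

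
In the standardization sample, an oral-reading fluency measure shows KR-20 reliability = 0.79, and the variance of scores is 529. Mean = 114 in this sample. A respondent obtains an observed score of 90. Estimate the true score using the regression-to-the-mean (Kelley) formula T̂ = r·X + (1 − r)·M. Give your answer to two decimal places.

T̂ = r·X + (1 − r)·M = 0.7900*90 + 0.2100*114 = 71.1000 + 23.9400 ≈ 95.0400

95.04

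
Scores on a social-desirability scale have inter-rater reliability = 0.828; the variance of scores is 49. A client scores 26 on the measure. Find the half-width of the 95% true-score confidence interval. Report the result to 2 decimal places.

σ = 49^(1/2) = 7.000
SEM = 7.000 × √(1 − 0.828) = 7.000 × √0.172 ≈ 7.000 × 0.415 ≈ 2.903
Half-width = 1.96×2.903 ≈ 5.690

5.69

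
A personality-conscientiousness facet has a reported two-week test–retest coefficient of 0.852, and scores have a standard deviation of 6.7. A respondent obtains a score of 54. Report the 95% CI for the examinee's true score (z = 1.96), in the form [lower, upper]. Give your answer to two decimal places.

SEM = 6.7000 × √(1 − 0.8520) = 6.7000 × √0.1480 ≈ 6.7000 × 0.3847 ≈ 2.5775
1.96 × SEM ≈ 5.0520
CI = 54 ± 5.0520 → [48.9480, 59.0520]

[48.95, 59.05]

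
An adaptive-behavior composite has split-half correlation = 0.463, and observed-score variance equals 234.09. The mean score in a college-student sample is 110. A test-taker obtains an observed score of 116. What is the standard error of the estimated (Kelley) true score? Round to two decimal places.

7.37

SD = √234.09 = 15.30000
Full-length reliability (Spearman-Brown) = 2(0.463)/(1+0.463) ≈ 0.63295
SE_est = 15.30000×√(0.63295×0.36705) ≈ 7.37462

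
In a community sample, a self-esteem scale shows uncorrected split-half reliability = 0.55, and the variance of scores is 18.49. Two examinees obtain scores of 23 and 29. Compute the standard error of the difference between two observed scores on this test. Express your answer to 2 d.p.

3.28

SD = √18.49 ≈ 4.3000
Full-length reliability (Spearman-Brown) = 2(0.55)/(1+0.55) ≈ 0.7097
SEM = 4.3000·√(1 − 0.7097) ≈ 2.3169
SE_diff = √2 · SEM ≈ 3.2766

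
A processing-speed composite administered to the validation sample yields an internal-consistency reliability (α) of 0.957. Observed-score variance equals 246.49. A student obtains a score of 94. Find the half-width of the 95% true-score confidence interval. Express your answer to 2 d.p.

6.38

SD = √246.49 ≈ 15.700
The standard error of measurement is 15.700×√(1 − 0.957) ≈ 15.700×0.207 ≈ 3.256.
Half-width = 1.96×3.256 ≈ 6.381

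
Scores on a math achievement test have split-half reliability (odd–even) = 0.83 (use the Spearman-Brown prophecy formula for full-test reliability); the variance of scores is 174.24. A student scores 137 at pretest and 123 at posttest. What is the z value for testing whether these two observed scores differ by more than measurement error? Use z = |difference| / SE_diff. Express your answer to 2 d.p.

2.46

SD = √174.24 ≈ 13.200
Full-length reliability (Spearman-Brown) = 2(0.83)/(1+0.83) ≈ 0.907
SEM = 13.200×√(1 − 0.907) ≈ 4.023
SE_diff = √2 × SEM ≈ 5.690
z = 14 / 5.690 ≈ 2.461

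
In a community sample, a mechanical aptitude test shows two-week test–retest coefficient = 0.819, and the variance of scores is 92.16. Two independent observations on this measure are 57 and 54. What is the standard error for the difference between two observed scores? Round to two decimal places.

5.78

SD = √92.16 ≈ 9.6000
SEM = 9.6000 · √(1 − 0.8190) = 9.6000 · √0.1810 ≈ 9.6000 · 0.4254 ≈ 4.0842
SE_diff = SEM · √2 ≈ 4.0842 · 1.4142 ≈ 5.7760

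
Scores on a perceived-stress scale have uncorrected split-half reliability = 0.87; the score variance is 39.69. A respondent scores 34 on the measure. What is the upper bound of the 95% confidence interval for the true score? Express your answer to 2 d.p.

37.26

SD = √39.69 = 6.30000
r_full = 2·0.87 / (1 + 0.87) ≈ 0.93048
SEM = 6.30000 · √(1 − 0.93048) = 6.30000 · √0.06952 ≈ 6.30000 · 0.26366 ≈ 1.66108
Half-width = 1.96·1.66108 ≈ 3.25572
Upper bound: 34 + 3.25572 = 37.25572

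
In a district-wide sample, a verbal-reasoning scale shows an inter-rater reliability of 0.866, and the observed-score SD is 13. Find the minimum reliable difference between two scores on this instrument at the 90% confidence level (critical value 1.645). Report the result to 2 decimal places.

The standard error of measurement is 13.000·√(1 − 0.866) ≃ 13.000·0.366 ≃ 4.759.
Standard error of the difference = 4.759·√2 ≃ 6.730
Minimum reliable difference = 1.645 · SE_diff ≃ 1.645 · 6.730 ≃ 11.071

11.07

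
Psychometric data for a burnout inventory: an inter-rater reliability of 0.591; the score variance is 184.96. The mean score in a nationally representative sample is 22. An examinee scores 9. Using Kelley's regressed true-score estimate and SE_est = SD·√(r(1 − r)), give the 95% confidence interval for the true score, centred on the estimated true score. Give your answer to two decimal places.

[1.21, 27.42]

SD = √184.96 = 13.6000
Estimated true score = 0.5910·9 + (1 − 0.5910)·22 ≃ 14.3170
SE_est = SD · √(r(1 − r)) = 13.6000 · √0.2417 ≃ 13.6000 · 0.4916 ≃ 6.6864
CI = 14.3170 ± 1.96 · 6.6864 → [1.2116, 27.4224]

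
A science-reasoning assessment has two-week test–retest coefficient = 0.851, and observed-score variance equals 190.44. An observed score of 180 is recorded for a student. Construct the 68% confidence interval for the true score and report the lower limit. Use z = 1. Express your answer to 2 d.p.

σ = 190.44^(1/2) = 13.800
SEM = 13.800×√(1 − 0.851) ≈ 5.327
Half-width = 1×5.327 ≈ 5.327
Lower limit = 180 − 5.327 ≈ 174.673

174.67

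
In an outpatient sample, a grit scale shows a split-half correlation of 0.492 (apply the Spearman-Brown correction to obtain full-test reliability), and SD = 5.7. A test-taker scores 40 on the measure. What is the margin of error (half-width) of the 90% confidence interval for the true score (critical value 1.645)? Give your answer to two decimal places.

5.47

Spearman-Brown: r = 2(0.492) / (1 + 0.492) = 0.9840 / 1.4920 ≈ 0.6595
SEM = 5.7000 · √(1 − 0.6595) = 5.7000 · √0.3405 ≈ 5.7000 · 0.5835 ≈ 3.3260
Margin = 1.645 · 3.3260 ≈ 5.4713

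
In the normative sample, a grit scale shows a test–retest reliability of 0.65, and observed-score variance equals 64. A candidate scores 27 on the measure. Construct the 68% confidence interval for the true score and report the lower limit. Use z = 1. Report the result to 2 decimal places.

22.27

SD = √64 ≈ 8.000
SEM = 8.000 * √(1 − 0.650) = 8.000 * √0.350 ≈ 8.000 * 0.592 ≈ 4.733
1 * SEM ≈ 4.733
Lower limit = 27 − 4.733 ≈ 22.267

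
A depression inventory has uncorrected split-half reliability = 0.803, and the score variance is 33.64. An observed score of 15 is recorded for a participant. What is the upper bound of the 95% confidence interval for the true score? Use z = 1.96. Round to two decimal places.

18.76

σ = 33.64^(1/2) = 5.800
r_full = 2·0.803 / (1 + 0.803) ≃ 0.891
SEM = 5.800 × √(1 − 0.891) = 5.800 × √0.109 ≃ 5.800 × 0.331 ≃ 1.917
1.96 × SEM ≃ 3.758
Upper limit = 15 + 3.758 ≃ 18.758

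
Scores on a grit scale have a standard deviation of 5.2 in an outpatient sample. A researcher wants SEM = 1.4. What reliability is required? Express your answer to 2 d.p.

0.93

r = 1 − (SEM / SD)² = 1 − (1.4000 / 5.2)² ≈ 1 − 0.0725 ≈ 0.9275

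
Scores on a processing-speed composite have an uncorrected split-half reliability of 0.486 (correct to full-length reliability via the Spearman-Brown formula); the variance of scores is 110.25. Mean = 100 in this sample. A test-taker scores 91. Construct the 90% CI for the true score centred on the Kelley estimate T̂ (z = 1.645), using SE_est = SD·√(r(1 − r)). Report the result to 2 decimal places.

SD = √110.25 ≈ 10.500
r_full = 2·0.486 / (1 + 0.486) ≈ 0.654
T̂ = r·X + (1 − r)·M = 0.654·91 + 0.346·100 ≈ 59.524 + 34.590 ≈ 94.113
SE_est = 10.500·√(0.654·0.346) ≈ 4.994
90% CI: 94.113 ± 8.216 ≈ (85.897, 102.329)

[85.90, 102.33]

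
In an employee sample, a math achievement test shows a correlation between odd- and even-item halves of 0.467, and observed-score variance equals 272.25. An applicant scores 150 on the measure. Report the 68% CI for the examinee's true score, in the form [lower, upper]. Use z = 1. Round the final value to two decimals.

σ = 272.25^(1/2) = 16.50000
Spearman-Brown: r = 2(0.467) / (1 + 0.467) = 0.93400 / 1.46700 ≈ 0.63667
SEM = 16.50000*√(1 − 0.63667) ≈ 9.94563
Margin = 1 * 9.94563 ≈ 9.94563
CI = 150 ± 9.94563 → [140.05437, 159.94563]

[140.05, 159.95]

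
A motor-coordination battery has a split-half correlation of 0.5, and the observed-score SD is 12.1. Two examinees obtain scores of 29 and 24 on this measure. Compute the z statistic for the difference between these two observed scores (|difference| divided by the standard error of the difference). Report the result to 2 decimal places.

0.51

Full-length reliability (Spearman-Brown) = 2(0.5)/(1+0.5) ≃ 0.6667
SEM = 12.1000 × √(1 − 0.6667) = 12.1000 × √0.3333 ≃ 12.1000 × 0.5774 ≃ 6.9859
Standard error of the difference = 6.9859·√2 ≃ 9.8796
z = |29 − 24| / 9.8796 = 5 / 9.8796 ≃ 0.5061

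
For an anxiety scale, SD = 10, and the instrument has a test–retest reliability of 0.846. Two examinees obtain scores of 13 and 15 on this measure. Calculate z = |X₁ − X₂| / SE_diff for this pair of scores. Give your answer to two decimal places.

SEM = 10.00000 · √(1 − 0.84600) = 10.00000 · √0.15400 ≈ 10.00000 · 0.39243 ≈ 3.92428
SE_diff = SEM · √2 ≈ 3.92428 · 1.41421 ≈ 5.54977
z = 2 / 5.54977 ≈ 0.36037

0.36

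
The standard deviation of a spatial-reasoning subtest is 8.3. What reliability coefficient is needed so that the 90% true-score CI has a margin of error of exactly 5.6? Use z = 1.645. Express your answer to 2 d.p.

Required SEM = 5.6 / 1.645 ≈ 3.4043
r = 1 − (3.4043/8.3)² ≈ 1 − 0.1682 ≈ 0.8318

0.83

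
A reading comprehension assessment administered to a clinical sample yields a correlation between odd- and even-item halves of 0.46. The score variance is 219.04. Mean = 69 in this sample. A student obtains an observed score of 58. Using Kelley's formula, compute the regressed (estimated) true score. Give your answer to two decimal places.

62.07

Full-length reliability (Spearman-Brown) = 2(0.46)/(1+0.46) ≈ 0.63014
T̂ = 0.63014(58) + 0.36986(69) ≈ 62.06849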